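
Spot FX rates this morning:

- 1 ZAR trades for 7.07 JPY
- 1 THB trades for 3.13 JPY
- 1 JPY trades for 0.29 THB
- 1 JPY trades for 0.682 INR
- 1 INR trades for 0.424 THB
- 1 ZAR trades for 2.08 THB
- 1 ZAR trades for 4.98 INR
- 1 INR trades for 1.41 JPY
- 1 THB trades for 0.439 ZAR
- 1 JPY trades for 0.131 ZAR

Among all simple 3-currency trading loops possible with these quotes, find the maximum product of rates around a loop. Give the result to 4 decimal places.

THB→ZAR→INR→THB: 0.439 × 4.98 × 0.424 = 0.92696
JPY→ZAR→INR→JPY: 0.131 × 4.98 × 1.41 = 0.91986
JPY→INR→THB→JPY: 0.682 × 0.424 × 3.13 = 0.90510
JPY→THB→ZAR→JPY: 0.29 × 0.439 × 7.07 = 0.90008
JPY→ZAR→THB→JPY: 0.131 × 2.08 × 3.13 = 0.85286
Maximum is THB→ZAR→INR→THB at 0.9270; no arbitrage — every cycle loses value.

0.9270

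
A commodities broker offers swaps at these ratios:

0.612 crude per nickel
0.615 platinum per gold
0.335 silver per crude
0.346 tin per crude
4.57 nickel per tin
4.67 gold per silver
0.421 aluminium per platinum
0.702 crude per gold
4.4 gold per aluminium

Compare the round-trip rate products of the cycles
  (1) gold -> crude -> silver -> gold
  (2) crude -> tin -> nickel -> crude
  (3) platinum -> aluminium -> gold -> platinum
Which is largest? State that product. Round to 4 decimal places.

(1) 0.702 × 0.335 × 4.67 = 1.09824
(2) 0.346 × 4.57 × 0.612 = 0.96771
(3) 0.421 × 4.4 × 0.615 = 1.13923
Highest is cycle (3) at 1.1392 (>1, arbitrage).

1.1392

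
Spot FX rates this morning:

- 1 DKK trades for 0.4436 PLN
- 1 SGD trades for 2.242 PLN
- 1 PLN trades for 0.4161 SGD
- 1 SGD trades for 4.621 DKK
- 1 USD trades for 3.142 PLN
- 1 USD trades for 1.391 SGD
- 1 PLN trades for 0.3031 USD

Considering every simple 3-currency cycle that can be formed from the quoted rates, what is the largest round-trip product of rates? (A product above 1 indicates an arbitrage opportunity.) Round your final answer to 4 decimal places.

0.9453

PLN→USD→SGD→PLN: 0.3031 × 1.391 × 2.242 = 0.94525
PLN→SGD→DKK→PLN: 0.4161 × 4.621 × 0.4436 = 0.85295
Maximum is PLN→USD→SGD→PLN at 0.9453; no arbitrage — every cycle loses value.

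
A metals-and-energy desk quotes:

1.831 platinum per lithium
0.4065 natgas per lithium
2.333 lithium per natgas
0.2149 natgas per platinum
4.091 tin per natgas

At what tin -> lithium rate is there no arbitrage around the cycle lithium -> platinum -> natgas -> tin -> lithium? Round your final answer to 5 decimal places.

Known legs of the cycle: 1.831 × 0.2149 × 4.091 = 1.6097344529
For no arbitrage the full-cycle product must be 1, so the missing rate is 1 / 1.6097344529 ≈ 0.6212205.

0.62122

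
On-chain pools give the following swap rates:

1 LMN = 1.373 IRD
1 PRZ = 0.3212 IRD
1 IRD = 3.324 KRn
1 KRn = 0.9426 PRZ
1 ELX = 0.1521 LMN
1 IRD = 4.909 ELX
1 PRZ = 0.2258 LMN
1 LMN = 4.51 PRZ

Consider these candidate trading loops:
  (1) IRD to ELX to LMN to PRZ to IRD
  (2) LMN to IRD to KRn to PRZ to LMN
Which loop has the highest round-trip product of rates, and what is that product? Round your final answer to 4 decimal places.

(1) 4.909 × 0.1521 × 4.51 × 0.3212 = 1.08162
(2) 1.373 × 3.324 × 0.9426 × 0.2258 = 0.97137
Highest is cycle (1) at 1.0816 (>1, arbitrage).

1.0816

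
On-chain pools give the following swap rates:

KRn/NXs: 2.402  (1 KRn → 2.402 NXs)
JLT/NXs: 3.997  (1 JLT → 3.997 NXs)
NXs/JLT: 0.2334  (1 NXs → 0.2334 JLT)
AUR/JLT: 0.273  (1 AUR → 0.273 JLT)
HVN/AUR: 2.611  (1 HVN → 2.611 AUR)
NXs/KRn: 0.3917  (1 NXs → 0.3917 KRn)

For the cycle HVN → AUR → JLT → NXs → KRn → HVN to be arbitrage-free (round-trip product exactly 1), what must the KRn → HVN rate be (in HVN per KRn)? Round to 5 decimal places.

Known legs of the cycle: 2.611 × 0.273 × 3.997 × 0.3917 = 1.1159821255947
For no arbitrage the full-cycle product must be 1, so the missing rate is 1 / 1.1159821255947 ≈ 0.8960717.

0.89607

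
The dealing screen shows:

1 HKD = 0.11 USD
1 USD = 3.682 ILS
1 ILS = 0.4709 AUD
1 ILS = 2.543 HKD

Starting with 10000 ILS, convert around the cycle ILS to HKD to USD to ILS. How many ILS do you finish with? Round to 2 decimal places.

10000 ILS × 2.543 = 25430 HKD
25430 HKD × 0.11 = 2797.3 USD
2797.3 USD × 3.682 = 10299.6586 ILS

10299.66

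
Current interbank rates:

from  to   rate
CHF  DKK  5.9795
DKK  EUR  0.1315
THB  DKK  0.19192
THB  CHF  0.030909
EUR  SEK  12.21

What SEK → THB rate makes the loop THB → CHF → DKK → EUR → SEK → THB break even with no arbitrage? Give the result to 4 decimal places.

3.3698

Known legs of the cycle: 0.030909 × 5.9795 × 0.1315 × 12.21 = 0.2967503511522825
For no arbitrage the full-cycle product must be 1, so the missing rate is 1 / 0.2967503511522825 ≈ 3.369836.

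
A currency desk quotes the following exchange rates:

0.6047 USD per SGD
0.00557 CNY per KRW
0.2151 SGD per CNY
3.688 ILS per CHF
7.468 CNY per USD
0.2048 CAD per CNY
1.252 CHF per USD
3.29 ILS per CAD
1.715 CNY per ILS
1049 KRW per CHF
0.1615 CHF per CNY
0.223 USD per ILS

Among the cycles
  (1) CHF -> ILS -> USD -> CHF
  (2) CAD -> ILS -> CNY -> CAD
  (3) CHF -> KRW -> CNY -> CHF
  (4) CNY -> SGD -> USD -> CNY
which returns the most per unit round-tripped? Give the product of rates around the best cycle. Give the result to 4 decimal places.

(1) 3.688 × 0.223 × 1.252 = 1.02967
(2) 3.29 × 1.715 × 0.2048 = 1.15555
(3) 1049 × 0.00557 × 0.1615 = 0.94363
(4) 0.2151 × 0.6047 × 7.468 = 0.97137
Highest is cycle (2) at 1.1556 (>1, arbitrage).

1.1556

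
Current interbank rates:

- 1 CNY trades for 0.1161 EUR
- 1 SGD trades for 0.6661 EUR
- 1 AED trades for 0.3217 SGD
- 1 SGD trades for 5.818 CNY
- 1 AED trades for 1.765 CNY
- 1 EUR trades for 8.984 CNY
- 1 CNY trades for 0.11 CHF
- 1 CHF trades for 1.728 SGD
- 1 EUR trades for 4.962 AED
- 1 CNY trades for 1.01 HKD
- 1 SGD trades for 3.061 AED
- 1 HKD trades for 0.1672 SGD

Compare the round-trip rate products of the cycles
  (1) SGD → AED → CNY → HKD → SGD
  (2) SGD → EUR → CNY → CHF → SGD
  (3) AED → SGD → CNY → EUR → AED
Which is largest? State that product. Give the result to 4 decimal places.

(1) 3.061 × 1.765 × 1.01 × 0.1672 = 0.91236
(2) 0.6661 × 8.984 × 0.11 × 1.728 = 1.13748
(3) 0.3217 × 5.818 × 0.1161 × 4.962 = 1.07824
Highest is cycle (2) at 1.1375 (>1, arbitrage).

1.1375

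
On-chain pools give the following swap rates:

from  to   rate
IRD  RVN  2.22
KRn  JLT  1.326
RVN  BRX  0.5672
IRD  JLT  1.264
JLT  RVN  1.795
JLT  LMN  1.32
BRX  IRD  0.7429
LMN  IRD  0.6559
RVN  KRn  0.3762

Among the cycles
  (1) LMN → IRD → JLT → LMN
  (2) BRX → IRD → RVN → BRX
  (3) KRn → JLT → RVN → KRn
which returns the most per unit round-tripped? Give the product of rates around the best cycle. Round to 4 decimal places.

1.0944

(1) 0.6559 × 1.264 × 1.32 = 1.09436
(2) 0.7429 × 2.22 × 0.5672 = 0.93545
(3) 1.326 × 1.795 × 0.3762 = 0.89542
Highest is cycle (1) at 1.0944 (>1, arbitrage).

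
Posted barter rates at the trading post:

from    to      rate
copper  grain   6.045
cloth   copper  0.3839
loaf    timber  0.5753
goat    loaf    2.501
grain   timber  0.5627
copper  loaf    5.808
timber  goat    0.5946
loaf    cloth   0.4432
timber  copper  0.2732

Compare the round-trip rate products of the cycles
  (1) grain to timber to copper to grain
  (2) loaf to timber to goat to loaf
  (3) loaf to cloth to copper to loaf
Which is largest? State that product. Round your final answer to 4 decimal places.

(1) 0.5627 × 0.2732 × 6.045 = 0.92930
(2) 0.5753 × 0.5946 × 2.501 = 0.85553
(3) 0.4432 × 0.3839 × 5.808 = 0.98820
Highest is cycle (3) at 0.9882 (≤1, no arbitrage).

0.9882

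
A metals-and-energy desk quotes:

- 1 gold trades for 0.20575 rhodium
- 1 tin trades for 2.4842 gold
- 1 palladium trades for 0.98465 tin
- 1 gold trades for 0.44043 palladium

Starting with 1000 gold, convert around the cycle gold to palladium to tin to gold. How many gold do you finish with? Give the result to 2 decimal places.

1000 gold × 0.44043 = 440.43 palladium
440.43 palladium × 0.98465 = 433.6693995 tin
433.6693995 tin × 2.4842 = 1077.3215222379 gold

1077.32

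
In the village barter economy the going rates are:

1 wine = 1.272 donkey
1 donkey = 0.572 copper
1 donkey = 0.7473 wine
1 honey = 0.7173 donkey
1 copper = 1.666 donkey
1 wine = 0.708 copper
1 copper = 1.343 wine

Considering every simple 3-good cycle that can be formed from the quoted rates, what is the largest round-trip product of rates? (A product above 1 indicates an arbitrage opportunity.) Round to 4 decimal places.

0.9771

wine→donkey→copper→wine: 1.272 × 0.572 × 1.343 = 0.97715
wine→copper→donkey→wine: 0.708 × 1.666 × 0.7473 = 0.88146
Maximum is wine→donkey→copper→wine at 0.9771; no arbitrage — every cycle loses value.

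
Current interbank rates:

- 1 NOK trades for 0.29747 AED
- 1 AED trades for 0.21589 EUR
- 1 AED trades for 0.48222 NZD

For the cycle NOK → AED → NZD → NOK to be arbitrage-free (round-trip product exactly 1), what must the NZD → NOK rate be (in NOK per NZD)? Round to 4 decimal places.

Known legs of the cycle: 0.29747 × 0.48222 = 0.1434459834
For no arbitrage the full-cycle product must be 1, so the missing rate is 1 / 0.1434459834 ≈ 6.971265.

6.9713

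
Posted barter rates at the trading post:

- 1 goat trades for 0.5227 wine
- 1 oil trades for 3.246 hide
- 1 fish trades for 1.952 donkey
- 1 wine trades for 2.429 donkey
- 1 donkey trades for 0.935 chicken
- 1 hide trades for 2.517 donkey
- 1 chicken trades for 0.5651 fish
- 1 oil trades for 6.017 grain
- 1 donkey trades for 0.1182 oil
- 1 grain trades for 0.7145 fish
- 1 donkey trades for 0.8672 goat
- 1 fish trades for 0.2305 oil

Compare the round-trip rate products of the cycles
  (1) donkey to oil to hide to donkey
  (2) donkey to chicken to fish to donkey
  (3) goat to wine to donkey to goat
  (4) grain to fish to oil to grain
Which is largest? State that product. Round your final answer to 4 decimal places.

(1) 0.1182 × 3.246 × 2.517 = 0.96572
(2) 0.935 × 0.5651 × 1.952 = 1.03138
(3) 0.5227 × 2.429 × 0.8672 = 1.10103
(4) 0.7145 × 0.2305 × 6.017 = 0.99095
Highest is cycle (3) at 1.1010 (>1, arbitrage).

1.1010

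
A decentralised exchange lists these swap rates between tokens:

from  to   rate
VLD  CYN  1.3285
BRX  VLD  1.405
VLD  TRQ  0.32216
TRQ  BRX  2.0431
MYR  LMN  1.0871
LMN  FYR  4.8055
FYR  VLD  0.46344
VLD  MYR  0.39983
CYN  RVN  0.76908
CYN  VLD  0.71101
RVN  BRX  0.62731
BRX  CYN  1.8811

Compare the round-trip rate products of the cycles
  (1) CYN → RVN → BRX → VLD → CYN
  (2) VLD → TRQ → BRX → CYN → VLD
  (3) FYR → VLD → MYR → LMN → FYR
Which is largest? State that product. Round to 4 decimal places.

0.9680

(1) 0.76908 × 0.62731 × 1.405 × 1.3285 = 0.90052
(2) 0.32216 × 2.0431 × 1.8811 × 0.71101 = 0.88034
(3) 0.46344 × 0.39983 × 1.0871 × 4.8055 = 0.96800
Highest is cycle (3) at 0.9680 (≤1, no arbitrage).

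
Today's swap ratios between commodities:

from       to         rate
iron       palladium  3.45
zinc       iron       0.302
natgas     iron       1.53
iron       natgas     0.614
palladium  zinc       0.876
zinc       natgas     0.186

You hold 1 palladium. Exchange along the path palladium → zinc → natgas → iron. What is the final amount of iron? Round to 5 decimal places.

0.24929

1 palladium × 0.876 = 0.876 zinc
0.876 zinc × 0.186 = 0.162936 natgas
0.162936 natgas × 1.53 = 0.24929208 iron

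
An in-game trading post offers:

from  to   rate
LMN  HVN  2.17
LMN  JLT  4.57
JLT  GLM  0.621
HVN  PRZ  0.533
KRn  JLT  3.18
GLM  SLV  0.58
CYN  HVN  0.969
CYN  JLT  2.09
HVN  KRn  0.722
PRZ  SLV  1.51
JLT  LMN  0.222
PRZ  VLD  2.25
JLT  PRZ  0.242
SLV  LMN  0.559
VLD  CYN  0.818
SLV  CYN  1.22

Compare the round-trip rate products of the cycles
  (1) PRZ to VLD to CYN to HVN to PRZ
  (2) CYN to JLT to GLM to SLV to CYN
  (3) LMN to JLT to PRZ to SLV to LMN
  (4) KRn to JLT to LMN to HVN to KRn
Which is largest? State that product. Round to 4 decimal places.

1.1061

(1) 2.25 × 0.818 × 0.969 × 0.533 = 0.95058
(2) 2.09 × 0.621 × 0.58 × 1.22 = 0.91839
(3) 4.57 × 0.242 × 1.51 × 0.559 = 0.93351
(4) 3.18 × 0.222 × 2.17 × 0.722 = 1.10606
Highest is cycle (4) at 1.1061 (>1, arbitrage).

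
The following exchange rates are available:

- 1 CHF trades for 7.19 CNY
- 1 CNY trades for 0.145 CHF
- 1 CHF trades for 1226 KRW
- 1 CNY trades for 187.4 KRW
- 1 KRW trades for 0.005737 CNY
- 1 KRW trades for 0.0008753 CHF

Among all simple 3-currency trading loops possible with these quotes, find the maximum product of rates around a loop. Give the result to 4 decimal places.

1.1794

CNY→KRW→CHF→CNY: 187.4 × 0.0008753 × 7.19 = 1.17938
CNY→CHF→KRW→CNY: 0.145 × 1226 × 0.005737 = 1.01987
Maximum is CNY→KRW→CHF→CNY at 1.1794; arbitrage exists.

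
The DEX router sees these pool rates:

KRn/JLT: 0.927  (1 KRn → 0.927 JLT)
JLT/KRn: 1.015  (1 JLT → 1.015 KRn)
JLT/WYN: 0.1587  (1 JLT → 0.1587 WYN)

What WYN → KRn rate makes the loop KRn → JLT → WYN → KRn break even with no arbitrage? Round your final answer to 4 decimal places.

6.7974

Known legs of the cycle: 0.927 × 0.1587 = 0.1471149
For no arbitrage the full-cycle product must be 1, so the missing rate is 1 / 0.1471149 ≈ 6.797408.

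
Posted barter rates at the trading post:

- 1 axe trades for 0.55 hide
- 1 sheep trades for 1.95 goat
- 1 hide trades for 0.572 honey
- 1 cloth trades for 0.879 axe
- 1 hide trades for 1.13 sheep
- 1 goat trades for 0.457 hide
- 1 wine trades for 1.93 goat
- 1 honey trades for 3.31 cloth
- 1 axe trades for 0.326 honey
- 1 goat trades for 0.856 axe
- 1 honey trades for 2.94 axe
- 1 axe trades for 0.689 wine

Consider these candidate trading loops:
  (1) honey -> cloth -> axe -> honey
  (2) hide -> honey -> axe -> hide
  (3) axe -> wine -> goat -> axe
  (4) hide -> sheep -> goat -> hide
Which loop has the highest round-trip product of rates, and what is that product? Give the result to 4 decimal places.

(1) 3.31 × 0.879 × 0.326 = 0.94849
(2) 0.572 × 2.94 × 0.55 = 0.92492
(3) 0.689 × 1.93 × 0.856 = 1.13828
(4) 1.13 × 1.95 × 0.457 = 1.00700
Highest is cycle (3) at 1.1383 (>1, arbitrage).

1.1383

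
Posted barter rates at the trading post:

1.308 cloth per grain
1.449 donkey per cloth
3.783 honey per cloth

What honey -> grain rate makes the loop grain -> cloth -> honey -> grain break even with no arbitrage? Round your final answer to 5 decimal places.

Known legs of the cycle: 1.308 × 3.783 = 4.948164
For no arbitrage the full-cycle product must be 1, so the missing rate is 1 / 4.948164 ≈ 0.2020952.

0.20210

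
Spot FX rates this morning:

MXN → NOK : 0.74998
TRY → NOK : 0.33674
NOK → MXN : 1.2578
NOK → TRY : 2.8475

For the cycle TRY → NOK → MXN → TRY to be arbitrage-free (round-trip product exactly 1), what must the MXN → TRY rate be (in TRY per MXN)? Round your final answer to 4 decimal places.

2.3610

Known legs of the cycle: 0.33674 × 1.2578 = 0.423551572
For no arbitrage the full-cycle product must be 1, so the missing rate is 1 / 0.423551572 ≈ 2.360988.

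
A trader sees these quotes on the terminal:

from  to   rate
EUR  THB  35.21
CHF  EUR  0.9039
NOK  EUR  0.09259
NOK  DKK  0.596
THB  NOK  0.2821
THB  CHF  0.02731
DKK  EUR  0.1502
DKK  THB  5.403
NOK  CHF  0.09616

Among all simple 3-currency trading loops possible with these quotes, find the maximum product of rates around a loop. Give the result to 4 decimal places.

0.9197

EUR→THB→NOK→EUR: 35.21 × 0.2821 × 0.09259 = 0.91967
THB→NOK→DKK→THB: 0.2821 × 0.596 × 5.403 = 0.90842
EUR→THB→CHF→EUR: 35.21 × 0.02731 × 0.9039 = 0.86918
Maximum is EUR→THB→NOK→EUR at 0.9197; no arbitrage — every cycle loses value.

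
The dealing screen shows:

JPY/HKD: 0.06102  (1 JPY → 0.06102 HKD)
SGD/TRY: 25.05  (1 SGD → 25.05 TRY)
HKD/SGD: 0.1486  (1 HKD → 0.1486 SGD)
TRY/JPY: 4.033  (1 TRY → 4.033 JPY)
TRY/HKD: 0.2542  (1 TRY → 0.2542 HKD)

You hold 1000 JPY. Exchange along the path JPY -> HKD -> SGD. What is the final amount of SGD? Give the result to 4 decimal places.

9.0676

1000 JPY × 0.06102 = 61.02 HKD
61.02 HKD × 0.1486 = 9.067572 SGD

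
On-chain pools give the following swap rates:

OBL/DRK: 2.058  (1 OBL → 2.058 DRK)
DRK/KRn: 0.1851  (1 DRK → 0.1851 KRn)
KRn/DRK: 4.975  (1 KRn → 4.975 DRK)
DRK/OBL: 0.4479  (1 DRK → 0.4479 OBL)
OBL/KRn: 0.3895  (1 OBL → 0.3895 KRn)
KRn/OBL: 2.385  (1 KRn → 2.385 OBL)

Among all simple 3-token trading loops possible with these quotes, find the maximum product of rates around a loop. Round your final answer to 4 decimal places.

DRK→KRn→OBL→DRK: 0.1851 × 2.385 × 2.058 = 0.90853
DRK→OBL→KRn→DRK: 0.4479 × 0.3895 × 4.975 = 0.86792
Maximum is DRK→KRn→OBL→DRK at 0.9085; no arbitrage — every cycle loses value.

0.9085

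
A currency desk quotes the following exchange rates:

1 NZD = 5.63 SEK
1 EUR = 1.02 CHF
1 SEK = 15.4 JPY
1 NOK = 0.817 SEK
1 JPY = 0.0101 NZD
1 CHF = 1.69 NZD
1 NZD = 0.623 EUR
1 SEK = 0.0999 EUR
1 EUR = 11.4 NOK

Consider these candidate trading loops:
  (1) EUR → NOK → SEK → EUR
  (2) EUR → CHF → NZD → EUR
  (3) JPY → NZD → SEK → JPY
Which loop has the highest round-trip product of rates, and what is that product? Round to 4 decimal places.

(1) 11.4 × 0.817 × 0.0999 = 0.93045
(2) 1.02 × 1.69 × 0.623 = 1.07393
(3) 0.0101 × 5.63 × 15.4 = 0.87569
Highest is cycle (2) at 1.0739 (>1, arbitrage).

1.0739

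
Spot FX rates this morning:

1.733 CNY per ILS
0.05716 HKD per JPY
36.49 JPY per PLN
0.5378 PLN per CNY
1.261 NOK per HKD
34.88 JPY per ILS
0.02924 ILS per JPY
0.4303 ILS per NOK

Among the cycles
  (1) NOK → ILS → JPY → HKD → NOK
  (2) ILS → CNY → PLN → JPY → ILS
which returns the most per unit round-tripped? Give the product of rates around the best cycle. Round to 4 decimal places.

(1) 0.4303 × 34.88 × 0.05716 × 1.261 = 1.08182
(2) 1.733 × 0.5378 × 36.49 × 0.02924 = 0.99442
Highest is cycle (1) at 1.0818 (>1, arbitrage).

1.0818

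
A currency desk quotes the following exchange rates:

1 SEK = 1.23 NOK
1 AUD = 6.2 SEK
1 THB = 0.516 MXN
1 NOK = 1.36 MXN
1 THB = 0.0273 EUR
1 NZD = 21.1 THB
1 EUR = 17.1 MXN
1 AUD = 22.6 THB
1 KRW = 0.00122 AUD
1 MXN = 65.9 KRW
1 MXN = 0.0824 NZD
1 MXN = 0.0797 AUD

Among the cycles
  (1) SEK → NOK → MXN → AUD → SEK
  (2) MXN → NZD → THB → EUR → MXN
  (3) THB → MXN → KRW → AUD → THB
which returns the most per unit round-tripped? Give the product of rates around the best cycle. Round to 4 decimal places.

0.9376

(1) 1.23 × 1.36 × 0.0797 × 6.2 = 0.82660
(2) 0.0824 × 21.1 × 0.0273 × 17.1 = 0.81165
(3) 0.516 × 65.9 × 0.00122 × 22.6 = 0.93757
Highest is cycle (3) at 0.9376 (≤1, no arbitrage).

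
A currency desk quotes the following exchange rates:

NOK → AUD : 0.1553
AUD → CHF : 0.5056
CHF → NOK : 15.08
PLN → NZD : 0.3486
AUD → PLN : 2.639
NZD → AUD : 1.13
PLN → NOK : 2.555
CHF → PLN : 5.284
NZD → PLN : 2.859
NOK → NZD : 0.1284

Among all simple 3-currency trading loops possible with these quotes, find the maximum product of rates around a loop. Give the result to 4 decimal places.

1.1841

NOK→AUD→CHF→NOK: 0.1553 × 0.5056 × 15.08 = 1.18408
NOK→AUD→PLN→NOK: 0.1553 × 2.639 × 2.555 = 1.04713
AUD→PLN→NZD→AUD: 2.639 × 0.3486 × 1.13 = 1.03955
NOK→NZD→PLN→NOK: 0.1284 × 2.859 × 2.555 = 0.93793
Maximum is NOK→AUD→CHF→NOK at 1.1841; arbitrage exists.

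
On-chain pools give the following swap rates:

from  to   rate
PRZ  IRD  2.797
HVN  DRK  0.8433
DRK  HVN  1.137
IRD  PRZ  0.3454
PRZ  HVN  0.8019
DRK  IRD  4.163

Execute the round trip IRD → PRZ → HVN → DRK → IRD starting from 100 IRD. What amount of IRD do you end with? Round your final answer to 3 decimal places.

97.237

100 IRD × 0.3454 = 34.54 PRZ
34.54 PRZ × 0.8019 = 27.697626 HVN
27.697626 HVN × 0.8433 = 23.3574080058 DRK
23.3574080058 DRK × 4.163 = 97.2368895281454 IRD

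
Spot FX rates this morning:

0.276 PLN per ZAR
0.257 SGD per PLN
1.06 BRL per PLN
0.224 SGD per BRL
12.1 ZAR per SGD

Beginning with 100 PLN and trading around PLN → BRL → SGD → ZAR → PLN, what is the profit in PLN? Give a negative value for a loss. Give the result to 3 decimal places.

-20.705

100 PLN × 1.06 = 106 BRL
106 BRL × 0.224 = 23.744 SGD
23.744 SGD × 12.1 = 287.3024 ZAR
287.3024 ZAR × 0.276 = 79.2954624 PLN
Net change: 79.2954624 − 100 = -20.7045376 PLN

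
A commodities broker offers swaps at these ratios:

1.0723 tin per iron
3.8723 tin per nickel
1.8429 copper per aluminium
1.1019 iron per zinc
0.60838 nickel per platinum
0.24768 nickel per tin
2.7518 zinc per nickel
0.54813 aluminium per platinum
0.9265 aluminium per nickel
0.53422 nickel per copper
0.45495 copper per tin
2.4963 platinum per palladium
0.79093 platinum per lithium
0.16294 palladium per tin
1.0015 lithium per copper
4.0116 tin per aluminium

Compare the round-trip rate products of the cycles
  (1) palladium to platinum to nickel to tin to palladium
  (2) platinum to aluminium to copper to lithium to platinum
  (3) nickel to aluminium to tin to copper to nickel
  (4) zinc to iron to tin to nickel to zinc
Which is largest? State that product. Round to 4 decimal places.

0.9582

(1) 2.4963 × 0.60838 × 3.8723 × 0.16294 = 0.95823
(2) 0.54813 × 1.8429 × 1.0015 × 0.79093 = 0.80016
(3) 0.9265 × 4.0116 × 0.45495 × 0.53422 = 0.90333
(4) 1.1019 × 1.0723 × 0.24768 × 2.7518 = 0.80532
Highest is cycle (1) at 0.9582 (≤1, no arbitrage).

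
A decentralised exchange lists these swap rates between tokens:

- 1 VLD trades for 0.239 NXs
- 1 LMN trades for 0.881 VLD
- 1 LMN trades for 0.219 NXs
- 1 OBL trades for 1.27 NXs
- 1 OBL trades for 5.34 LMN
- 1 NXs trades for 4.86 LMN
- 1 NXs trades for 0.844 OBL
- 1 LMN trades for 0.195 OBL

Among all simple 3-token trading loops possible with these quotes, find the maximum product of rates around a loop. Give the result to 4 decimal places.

OBL→NXs→LMN→OBL: 1.27 × 4.86 × 0.195 = 1.20358
NXs→LMN→VLD→NXs: 4.86 × 0.881 × 0.239 = 1.02332
OBL→LMN→NXs→OBL: 5.34 × 0.219 × 0.844 = 0.98702
Maximum is OBL→NXs→LMN→OBL at 1.2036; arbitrage exists.

1.2036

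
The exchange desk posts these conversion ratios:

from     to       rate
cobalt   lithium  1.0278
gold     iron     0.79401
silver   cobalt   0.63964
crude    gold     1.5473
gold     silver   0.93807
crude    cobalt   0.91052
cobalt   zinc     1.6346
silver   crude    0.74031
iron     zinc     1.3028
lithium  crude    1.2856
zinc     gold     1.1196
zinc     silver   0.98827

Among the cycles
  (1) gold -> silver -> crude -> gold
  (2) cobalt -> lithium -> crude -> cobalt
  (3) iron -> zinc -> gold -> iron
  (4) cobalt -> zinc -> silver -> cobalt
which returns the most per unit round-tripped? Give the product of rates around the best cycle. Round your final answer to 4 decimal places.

(1) 0.93807 × 0.74031 × 1.5473 = 1.07454
(2) 1.0278 × 1.2856 × 0.91052 = 1.20311
(3) 1.3028 × 1.1196 × 0.79401 = 1.15815
(4) 1.6346 × 0.98827 × 0.63964 = 1.03329
Highest is cycle (2) at 1.2031 (>1, arbitrage).

1.2031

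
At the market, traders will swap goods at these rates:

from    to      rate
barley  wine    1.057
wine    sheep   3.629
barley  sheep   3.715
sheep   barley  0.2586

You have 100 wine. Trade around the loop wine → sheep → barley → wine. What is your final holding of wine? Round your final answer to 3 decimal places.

99.195

100 wine × 3.629 = 362.9 sheep
362.9 sheep × 0.2586 = 93.84594 barley
93.84594 barley × 1.057 = 99.19515858 wine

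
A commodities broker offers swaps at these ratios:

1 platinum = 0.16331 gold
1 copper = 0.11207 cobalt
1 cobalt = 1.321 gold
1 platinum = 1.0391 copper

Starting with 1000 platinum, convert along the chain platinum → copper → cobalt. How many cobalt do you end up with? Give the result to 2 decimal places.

1000 platinum × 1.0391 = 1039.1 copper
1039.1 copper × 0.11207 = 116.451937 cobalt

116.45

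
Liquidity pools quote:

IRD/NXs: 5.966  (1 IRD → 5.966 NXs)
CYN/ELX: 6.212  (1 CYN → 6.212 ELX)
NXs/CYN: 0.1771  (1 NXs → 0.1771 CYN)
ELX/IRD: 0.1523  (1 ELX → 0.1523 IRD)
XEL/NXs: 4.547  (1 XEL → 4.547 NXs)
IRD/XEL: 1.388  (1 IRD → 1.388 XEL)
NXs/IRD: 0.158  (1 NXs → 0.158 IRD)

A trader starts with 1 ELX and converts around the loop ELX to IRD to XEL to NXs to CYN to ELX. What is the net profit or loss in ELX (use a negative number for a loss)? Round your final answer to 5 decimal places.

0.05746

1 ELX × 0.1523 = 0.1523 IRD
0.1523 IRD × 1.388 = 0.2113924 XEL
0.2113924 XEL × 4.547 = 0.9612012428 NXs
0.9612012428 NXs × 0.1771 = 0.17022874009988 CYN
0.17022874009988 CYN × 6.212 = 1.05746093350045456 ELX
Net change: 1.05746093350045456 − 1 = 0.05746093350045456 ELX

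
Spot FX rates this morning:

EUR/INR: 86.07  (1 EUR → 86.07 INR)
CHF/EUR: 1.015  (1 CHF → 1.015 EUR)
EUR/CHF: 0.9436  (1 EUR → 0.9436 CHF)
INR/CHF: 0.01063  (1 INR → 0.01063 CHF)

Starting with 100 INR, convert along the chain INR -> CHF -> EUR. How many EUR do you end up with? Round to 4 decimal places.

100 INR × 0.01063 = 1.063 CHF
1.063 CHF × 1.015 = 1.078945 EUR

1.0789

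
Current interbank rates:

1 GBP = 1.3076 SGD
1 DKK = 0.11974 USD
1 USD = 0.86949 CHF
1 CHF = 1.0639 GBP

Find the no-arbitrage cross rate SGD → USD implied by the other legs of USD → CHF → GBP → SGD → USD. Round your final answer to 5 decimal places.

0.82672

Known legs of the cycle: 0.86949 × 1.0639 × 1.3076 = 1.2095959174236
For no arbitrage the full-cycle product must be 1, so the missing rate is 1 / 1.2095959174236 ≈ 0.8267224.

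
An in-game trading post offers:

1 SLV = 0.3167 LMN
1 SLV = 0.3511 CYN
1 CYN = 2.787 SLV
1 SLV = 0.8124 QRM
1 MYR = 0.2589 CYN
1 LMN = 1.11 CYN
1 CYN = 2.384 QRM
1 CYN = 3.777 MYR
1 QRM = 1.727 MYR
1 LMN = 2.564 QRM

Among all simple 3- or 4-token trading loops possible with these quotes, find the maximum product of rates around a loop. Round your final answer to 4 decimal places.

MYR→CYN→QRM→MYR: 0.2589 × 2.384 × 1.727 = 1.06593
SLV→QRM→MYR→CYN→SLV: 0.8124 × 1.727 × 0.2589 × 2.787 = 1.01235
SLV→LMN→CYN→SLV: 0.3167 × 1.11 × 2.787 = 0.97973
Maximum is MYR→CYN→QRM→MYR at 1.0659; arbitrage exists.

1.0659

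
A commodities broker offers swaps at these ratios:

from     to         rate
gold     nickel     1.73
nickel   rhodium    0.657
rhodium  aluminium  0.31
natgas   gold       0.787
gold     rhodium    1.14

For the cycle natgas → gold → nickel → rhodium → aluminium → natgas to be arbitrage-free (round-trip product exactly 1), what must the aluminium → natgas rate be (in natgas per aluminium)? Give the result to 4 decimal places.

3.6062

Known legs of the cycle: 0.787 × 1.73 × 0.657 × 0.31 = 0.2772987417
For no arbitrage the full-cycle product must be 1, so the missing rate is 1 / 0.2772987417 ≈ 3.606219.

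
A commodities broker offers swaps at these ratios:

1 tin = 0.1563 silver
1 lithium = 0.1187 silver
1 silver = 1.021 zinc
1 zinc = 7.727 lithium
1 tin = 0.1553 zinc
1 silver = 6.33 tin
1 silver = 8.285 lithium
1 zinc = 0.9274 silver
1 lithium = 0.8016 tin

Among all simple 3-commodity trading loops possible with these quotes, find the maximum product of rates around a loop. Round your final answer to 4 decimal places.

silver→lithium→tin→silver: 8.285 × 0.8016 × 0.1563 = 1.03803
lithium→tin→zinc→lithium: 0.8016 × 0.1553 × 7.727 = 0.96192
silver→zinc→lithium→silver: 1.021 × 7.727 × 0.1187 = 0.93646
silver→tin→zinc→silver: 6.33 × 0.1553 × 0.9274 = 0.91168
Maximum is silver→lithium→tin→silver at 1.0380; arbitrage exists.

1.0380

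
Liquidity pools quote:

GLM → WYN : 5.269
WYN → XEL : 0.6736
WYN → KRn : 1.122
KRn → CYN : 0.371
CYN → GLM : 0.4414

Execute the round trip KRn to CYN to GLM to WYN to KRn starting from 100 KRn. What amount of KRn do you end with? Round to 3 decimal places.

100 KRn × 0.371 = 37.1 CYN
37.1 CYN × 0.4414 = 16.37594 GLM
16.37594 GLM × 5.269 = 86.28482786 WYN
86.28482786 WYN × 1.122 = 96.81157685892 KRn

96.812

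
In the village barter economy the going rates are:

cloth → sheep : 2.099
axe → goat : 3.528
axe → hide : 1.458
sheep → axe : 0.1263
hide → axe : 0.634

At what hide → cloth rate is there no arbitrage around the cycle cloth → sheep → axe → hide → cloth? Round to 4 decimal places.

2.5872

Known legs of the cycle: 2.099 × 0.1263 × 1.458 = 0.3865211946
For no arbitrage the full-cycle product must be 1, so the missing rate is 1 / 0.3865211946 ≈ 2.587180.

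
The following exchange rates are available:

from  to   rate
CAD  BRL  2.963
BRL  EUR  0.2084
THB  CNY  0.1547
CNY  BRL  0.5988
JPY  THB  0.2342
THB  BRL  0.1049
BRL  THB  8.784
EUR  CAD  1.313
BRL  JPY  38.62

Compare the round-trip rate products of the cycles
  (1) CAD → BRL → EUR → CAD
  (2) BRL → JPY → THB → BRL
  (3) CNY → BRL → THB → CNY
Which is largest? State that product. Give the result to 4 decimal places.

0.9488

(1) 2.963 × 0.2084 × 1.313 = 0.81076
(2) 38.62 × 0.2342 × 0.1049 = 0.94880
(3) 0.5988 × 8.784 × 0.1547 = 0.81370
Highest is cycle (2) at 0.9488 (≤1, no arbitrage).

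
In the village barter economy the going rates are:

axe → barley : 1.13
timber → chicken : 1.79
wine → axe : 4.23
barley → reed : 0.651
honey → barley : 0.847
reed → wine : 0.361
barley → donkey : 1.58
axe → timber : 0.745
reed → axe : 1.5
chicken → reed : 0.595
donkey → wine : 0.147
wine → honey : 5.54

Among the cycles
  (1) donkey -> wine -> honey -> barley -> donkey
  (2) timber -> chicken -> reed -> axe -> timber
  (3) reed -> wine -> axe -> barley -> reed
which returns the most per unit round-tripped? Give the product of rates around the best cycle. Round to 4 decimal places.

(1) 0.147 × 5.54 × 0.847 × 1.58 = 1.08985
(2) 1.79 × 0.595 × 1.5 × 0.745 = 1.19019
(3) 0.361 × 4.23 × 1.13 × 0.651 = 1.12333
Highest is cycle (2) at 1.1902 (>1, arbitrage).

1.1902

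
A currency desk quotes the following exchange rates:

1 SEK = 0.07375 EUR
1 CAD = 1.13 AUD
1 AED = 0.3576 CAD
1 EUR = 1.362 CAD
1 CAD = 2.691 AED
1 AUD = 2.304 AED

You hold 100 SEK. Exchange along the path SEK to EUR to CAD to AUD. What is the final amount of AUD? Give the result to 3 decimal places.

11.351

100 SEK × 0.07375 = 7.375 EUR
7.375 EUR × 1.362 = 10.04475 CAD
10.04475 CAD × 1.13 = 11.3505675 AUD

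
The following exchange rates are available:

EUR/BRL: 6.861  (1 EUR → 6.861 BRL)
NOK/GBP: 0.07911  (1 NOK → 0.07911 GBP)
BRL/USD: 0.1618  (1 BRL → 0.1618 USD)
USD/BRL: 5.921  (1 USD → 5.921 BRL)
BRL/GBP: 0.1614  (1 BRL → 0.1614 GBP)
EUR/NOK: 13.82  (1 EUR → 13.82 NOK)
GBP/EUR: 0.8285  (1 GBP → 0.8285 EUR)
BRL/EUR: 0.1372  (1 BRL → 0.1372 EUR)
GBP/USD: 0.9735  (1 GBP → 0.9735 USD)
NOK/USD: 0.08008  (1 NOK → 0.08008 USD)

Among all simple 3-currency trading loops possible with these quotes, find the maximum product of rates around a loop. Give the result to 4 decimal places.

0.9303

BRL→GBP→USD→BRL: 0.1614 × 0.9735 × 5.921 = 0.93032
BRL→GBP→EUR→BRL: 0.1614 × 0.8285 × 6.861 = 0.91745
GBP→EUR→NOK→GBP: 0.8285 × 13.82 × 0.07911 = 0.90580
Maximum is BRL→GBP→USD→BRL at 0.9303; no arbitrage — every cycle loses value.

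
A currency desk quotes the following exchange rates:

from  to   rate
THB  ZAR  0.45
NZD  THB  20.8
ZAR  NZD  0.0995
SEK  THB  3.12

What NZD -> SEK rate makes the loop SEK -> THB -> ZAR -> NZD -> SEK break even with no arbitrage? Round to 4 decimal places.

Known legs of the cycle: 3.12 × 0.45 × 0.0995 = 0.139698
For no arbitrage the full-cycle product must be 1, so the missing rate is 1 / 0.139698 ≈ 7.158299.

7.1583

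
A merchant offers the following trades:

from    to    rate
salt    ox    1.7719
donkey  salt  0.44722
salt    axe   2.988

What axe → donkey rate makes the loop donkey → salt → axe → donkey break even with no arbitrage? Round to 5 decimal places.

0.74834

Known legs of the cycle: 0.44722 × 2.988 = 1.33629336
For no arbitrage the full-cycle product must be 1, so the missing rate is 1 / 1.33629336 ≈ 0.7483387.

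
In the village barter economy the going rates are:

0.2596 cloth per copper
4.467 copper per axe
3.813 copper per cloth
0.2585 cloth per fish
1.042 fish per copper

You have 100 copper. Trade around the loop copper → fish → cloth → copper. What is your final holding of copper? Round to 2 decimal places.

102.71

100 copper × 1.042 = 104.2 fish
104.2 fish × 0.2585 = 26.9357 cloth
26.9357 cloth × 3.813 = 102.7058241 copper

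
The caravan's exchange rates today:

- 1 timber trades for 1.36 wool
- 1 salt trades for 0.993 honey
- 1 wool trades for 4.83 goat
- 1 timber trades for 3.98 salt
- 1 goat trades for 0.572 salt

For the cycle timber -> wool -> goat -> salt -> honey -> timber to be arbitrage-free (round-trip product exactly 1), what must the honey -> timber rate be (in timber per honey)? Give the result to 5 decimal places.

0.26802

Known legs of the cycle: 1.36 × 4.83 × 0.572 × 0.993 = 3.7310521248
For no arbitrage the full-cycle product must be 1, so the missing rate is 1 / 3.7310521248 ≈ 0.2680209.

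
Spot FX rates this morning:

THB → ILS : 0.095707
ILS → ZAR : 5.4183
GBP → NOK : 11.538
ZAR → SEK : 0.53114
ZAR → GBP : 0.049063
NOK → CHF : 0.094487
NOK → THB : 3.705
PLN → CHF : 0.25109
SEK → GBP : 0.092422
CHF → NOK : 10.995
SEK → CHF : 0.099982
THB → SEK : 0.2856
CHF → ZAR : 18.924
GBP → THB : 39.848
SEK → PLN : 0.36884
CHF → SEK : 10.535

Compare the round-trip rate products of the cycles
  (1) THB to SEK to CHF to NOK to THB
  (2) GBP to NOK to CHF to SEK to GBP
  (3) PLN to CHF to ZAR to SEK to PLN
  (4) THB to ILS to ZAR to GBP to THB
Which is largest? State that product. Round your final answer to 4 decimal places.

1.1632

(1) 0.2856 × 0.099982 × 10.995 × 3.705 = 1.16322
(2) 11.538 × 0.094487 × 10.535 × 0.092422 = 1.06148
(3) 0.25109 × 18.924 × 0.53114 × 0.36884 = 0.93087
(4) 0.095707 × 5.4183 × 0.049063 × 39.848 = 1.01384
Highest is cycle (1) at 1.1632 (>1, arbitrage).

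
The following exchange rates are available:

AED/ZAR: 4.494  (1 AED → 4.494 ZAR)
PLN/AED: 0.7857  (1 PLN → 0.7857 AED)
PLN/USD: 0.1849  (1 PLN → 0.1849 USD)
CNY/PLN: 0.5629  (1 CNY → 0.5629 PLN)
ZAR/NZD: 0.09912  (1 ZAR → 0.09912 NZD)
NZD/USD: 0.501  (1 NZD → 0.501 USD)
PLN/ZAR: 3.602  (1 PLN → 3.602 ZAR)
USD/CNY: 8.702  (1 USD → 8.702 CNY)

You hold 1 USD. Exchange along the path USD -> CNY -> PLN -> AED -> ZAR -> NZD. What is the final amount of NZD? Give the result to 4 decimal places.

1.7144

1 USD × 8.702 = 8.702 CNY
8.702 CNY × 0.5629 = 4.8983558 PLN
4.8983558 PLN × 0.7857 = 3.84863815206 AED
3.84863815206 AED × 4.494 = 17.29577985535764 ZAR
17.29577985535764 ZAR × 0.09912 = 1.7143576992630492768 NZD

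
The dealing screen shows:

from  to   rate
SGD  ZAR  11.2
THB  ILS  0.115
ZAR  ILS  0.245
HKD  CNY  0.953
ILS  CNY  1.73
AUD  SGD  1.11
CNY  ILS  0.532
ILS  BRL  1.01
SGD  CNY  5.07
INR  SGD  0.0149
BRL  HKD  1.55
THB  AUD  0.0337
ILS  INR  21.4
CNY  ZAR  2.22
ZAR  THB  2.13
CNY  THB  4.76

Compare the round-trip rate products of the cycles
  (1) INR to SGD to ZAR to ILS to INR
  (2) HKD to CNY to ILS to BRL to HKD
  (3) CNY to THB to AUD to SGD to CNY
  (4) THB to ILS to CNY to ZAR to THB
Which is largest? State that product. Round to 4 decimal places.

0.9408

(1) 0.0149 × 11.2 × 0.245 × 21.4 = 0.87495
(2) 0.953 × 0.532 × 1.01 × 1.55 = 0.79370
(3) 4.76 × 0.0337 × 1.11 × 5.07 = 0.90275
(4) 0.115 × 1.73 × 2.22 × 2.13 = 0.94075
Highest is cycle (4) at 0.9408 (≤1, no arbitrage).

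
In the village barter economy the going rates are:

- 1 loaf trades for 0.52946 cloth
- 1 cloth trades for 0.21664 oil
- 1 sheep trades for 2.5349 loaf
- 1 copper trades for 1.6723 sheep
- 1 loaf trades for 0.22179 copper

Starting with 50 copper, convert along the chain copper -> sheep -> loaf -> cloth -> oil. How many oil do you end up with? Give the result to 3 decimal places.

50 copper × 1.6723 = 83.615 sheep
83.615 sheep × 2.5349 = 211.9556635 loaf
211.9556635 loaf × 0.52946 = 112.22204559671 cloth
112.22204559671 cloth × 0.21664 = 24.3117839580712544 oil

24.312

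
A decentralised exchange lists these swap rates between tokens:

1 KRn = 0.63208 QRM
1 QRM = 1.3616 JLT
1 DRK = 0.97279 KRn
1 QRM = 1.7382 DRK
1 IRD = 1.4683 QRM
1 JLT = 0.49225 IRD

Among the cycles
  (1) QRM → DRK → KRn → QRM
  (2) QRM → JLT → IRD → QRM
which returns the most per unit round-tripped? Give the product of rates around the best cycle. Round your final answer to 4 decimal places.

(1) 1.7382 × 0.97279 × 0.63208 = 1.06879
(2) 1.3616 × 0.49225 × 1.4683 = 0.98412
Highest is cycle (1) at 1.0688 (>1, arbitrage).

1.0688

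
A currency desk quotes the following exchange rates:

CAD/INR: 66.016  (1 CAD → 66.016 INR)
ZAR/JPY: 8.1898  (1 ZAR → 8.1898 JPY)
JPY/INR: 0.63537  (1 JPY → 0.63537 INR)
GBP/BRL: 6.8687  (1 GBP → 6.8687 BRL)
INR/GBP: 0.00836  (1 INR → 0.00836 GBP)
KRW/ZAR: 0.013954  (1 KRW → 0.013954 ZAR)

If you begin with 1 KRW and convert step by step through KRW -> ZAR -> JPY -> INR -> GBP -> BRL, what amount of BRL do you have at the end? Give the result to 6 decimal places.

1 KRW × 0.013954 = 0.013954 ZAR
0.013954 ZAR × 8.1898 = 0.1142804692 JPY
0.1142804692 JPY × 0.63537 = 0.072610381715604 INR
0.072610381715604 INR × 0.00836 = 0.00060702279114244944 GBP
0.00060702279114244944 GBP × 6.8687 = 0.004169457445520142468528 BRL

0.004169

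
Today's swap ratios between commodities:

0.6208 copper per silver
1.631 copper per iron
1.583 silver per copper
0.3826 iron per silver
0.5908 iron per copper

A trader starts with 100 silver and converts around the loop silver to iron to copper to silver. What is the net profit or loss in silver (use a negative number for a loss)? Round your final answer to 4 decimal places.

-1.2175

100 silver × 0.3826 = 38.26 iron
38.26 iron × 1.631 = 62.40206 copper
62.40206 copper × 1.583 = 98.78246098 silver
Net change: 98.78246098 − 100 = -1.21753902 silver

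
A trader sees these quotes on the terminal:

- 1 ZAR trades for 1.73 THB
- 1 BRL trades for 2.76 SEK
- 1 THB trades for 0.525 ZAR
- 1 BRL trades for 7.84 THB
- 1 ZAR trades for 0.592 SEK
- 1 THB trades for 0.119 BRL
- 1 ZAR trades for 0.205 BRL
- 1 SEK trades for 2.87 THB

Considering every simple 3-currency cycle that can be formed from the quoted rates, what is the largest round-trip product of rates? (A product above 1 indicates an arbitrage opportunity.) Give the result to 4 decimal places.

0.9426

THB→BRL→SEK→THB: 0.119 × 2.76 × 2.87 = 0.94262
THB→ZAR→SEK→THB: 0.525 × 0.592 × 2.87 = 0.89200
THB→ZAR→BRL→THB: 0.525 × 0.205 × 7.84 = 0.84378
Maximum is THB→BRL→SEK→THB at 0.9426; no arbitrage — every cycle loses value.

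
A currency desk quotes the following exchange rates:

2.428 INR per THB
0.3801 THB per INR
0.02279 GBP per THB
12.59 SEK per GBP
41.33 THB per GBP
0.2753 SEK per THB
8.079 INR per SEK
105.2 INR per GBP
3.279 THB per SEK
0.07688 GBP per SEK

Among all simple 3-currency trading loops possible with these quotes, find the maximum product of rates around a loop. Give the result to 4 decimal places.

0.9408

THB→GBP→SEK→THB: 0.02279 × 12.59 × 3.279 = 0.94083
INR→THB→GBP→INR: 0.3801 × 0.02279 × 105.2 = 0.91129
THB→SEK→GBP→THB: 0.2753 × 0.07688 × 41.33 = 0.87475
INR→THB→SEK→INR: 0.3801 × 0.2753 × 8.079 = 0.84540
Maximum is THB→GBP→SEK→THB at 0.9408; no arbitrage — every cycle loses value.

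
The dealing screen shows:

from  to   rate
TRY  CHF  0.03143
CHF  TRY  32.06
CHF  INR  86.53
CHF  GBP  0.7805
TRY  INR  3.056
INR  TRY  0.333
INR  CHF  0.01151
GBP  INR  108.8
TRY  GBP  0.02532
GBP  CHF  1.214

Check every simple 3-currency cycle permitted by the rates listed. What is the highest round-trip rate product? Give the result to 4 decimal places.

INR→CHF→TRY→INR: 0.01151 × 32.06 × 3.056 = 1.12770
TRY→GBP→CHF→TRY: 0.02532 × 1.214 × 32.06 = 0.98548
INR→CHF→GBP→INR: 0.01151 × 0.7805 × 108.8 = 0.97741
INR→TRY→GBP→INR: 0.333 × 0.02532 × 108.8 = 0.91735
INR→TRY→CHF→INR: 0.333 × 0.03143 × 86.53 = 0.90564
Maximum is INR→CHF→TRY→INR at 1.1277; arbitrage exists.

1.1277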